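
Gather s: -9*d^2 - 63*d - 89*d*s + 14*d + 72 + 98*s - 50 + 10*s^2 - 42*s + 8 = -9*d^2 - 49*d + 10*s^2 + s*(56 - 89*d) + 30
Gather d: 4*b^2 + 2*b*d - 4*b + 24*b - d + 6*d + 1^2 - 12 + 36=4*b^2 + 20*b + d*(2*b + 5) + 25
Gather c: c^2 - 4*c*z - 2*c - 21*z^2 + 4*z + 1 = c^2 + c*(-4*z - 2) - 21*z^2 + 4*z + 1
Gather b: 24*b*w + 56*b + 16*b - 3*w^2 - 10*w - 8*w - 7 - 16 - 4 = b*(24*w + 72) - 3*w^2 - 18*w - 27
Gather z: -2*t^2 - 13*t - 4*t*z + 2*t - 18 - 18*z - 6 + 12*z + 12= -2*t^2 - 11*t + z*(-4*t - 6) - 12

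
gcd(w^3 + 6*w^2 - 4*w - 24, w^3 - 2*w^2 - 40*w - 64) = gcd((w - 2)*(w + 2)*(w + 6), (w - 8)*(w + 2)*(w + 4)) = w + 2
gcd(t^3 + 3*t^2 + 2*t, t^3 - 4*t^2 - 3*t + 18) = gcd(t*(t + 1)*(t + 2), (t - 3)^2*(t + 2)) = t + 2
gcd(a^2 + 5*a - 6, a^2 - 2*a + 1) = a - 1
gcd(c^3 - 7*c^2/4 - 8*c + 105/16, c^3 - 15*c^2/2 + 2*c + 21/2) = 1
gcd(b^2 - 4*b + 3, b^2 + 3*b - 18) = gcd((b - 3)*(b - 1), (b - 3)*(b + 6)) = b - 3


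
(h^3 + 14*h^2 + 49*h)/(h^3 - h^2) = (h^2 + 14*h + 49)/(h*(h - 1))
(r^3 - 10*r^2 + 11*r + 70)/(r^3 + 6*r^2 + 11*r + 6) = (r^2 - 12*r + 35)/(r^2 + 4*r + 3)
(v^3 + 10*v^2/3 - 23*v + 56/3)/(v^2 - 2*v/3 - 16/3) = (v^2 + 6*v - 7)/(v + 2)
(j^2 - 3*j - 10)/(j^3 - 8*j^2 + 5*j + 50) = 1/(j - 5)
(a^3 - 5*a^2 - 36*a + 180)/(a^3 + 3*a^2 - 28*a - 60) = (a - 6)/(a + 2)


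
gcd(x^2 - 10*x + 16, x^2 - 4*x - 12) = 1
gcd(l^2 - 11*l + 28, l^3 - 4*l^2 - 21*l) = l - 7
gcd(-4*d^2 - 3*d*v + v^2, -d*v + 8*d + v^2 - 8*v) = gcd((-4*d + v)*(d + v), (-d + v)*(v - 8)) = 1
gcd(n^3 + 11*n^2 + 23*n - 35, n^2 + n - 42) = n + 7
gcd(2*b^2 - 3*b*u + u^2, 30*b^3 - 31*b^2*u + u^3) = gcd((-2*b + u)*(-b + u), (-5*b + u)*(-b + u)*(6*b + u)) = -b + u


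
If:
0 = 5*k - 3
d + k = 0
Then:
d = -3/5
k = 3/5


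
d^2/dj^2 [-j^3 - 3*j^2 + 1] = -6*j - 6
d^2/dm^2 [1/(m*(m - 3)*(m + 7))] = 2*(6*m^4 + 32*m^3 - 15*m^2 - 252*m + 441)/(m^3*(m^6 + 12*m^5 - 15*m^4 - 440*m^3 + 315*m^2 + 5292*m - 9261))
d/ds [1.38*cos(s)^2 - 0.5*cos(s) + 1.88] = (0.5 - 2.76*cos(s))*sin(s)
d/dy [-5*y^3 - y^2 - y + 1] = -15*y^2 - 2*y - 1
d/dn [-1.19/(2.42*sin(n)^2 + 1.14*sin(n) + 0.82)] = (5.7596*sin(n) + 1.3566)*cos(n)/(2.42*sin(n)^2 + 1.14*sin(n) + 0.82)^2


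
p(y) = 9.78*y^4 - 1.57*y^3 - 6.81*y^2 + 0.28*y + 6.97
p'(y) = 39.12*y^3 - 4.71*y^2 - 13.62*y + 0.28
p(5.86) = 10991.48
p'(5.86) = 7630.85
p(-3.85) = 2143.28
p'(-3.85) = -2249.54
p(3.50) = 1324.82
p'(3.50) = 1572.18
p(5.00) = 5754.37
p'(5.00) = 4704.43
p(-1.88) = 114.98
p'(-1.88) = -250.70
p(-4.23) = 3133.89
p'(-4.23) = -2987.26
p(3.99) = 2278.68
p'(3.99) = 2355.90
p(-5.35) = 8063.21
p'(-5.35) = -6052.13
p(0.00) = 6.97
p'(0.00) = 0.28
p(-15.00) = 498881.77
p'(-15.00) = -132885.17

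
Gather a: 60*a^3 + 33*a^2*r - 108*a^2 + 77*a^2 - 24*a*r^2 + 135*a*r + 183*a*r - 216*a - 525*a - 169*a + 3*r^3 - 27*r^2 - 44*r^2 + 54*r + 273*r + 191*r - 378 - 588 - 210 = 60*a^3 + a^2*(33*r - 31) + a*(-24*r^2 + 318*r - 910) + 3*r^3 - 71*r^2 + 518*r - 1176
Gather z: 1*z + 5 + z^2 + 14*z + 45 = z^2 + 15*z + 50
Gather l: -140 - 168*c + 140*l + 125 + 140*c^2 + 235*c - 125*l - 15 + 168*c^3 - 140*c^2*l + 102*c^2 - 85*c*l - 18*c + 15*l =168*c^3 + 242*c^2 + 49*c + l*(-140*c^2 - 85*c + 30) - 30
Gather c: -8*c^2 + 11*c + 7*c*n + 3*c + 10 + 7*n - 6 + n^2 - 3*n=-8*c^2 + c*(7*n + 14) + n^2 + 4*n + 4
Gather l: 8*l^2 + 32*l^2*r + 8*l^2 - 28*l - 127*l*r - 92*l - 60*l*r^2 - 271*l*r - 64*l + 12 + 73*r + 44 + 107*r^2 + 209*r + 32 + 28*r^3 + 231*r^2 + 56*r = l^2*(32*r + 16) + l*(-60*r^2 - 398*r - 184) + 28*r^3 + 338*r^2 + 338*r + 88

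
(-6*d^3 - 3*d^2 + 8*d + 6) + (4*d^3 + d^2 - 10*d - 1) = -2*d^3 - 2*d^2 - 2*d + 5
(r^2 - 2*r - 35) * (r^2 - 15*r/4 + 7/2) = r^4 - 23*r^3/4 - 24*r^2 + 497*r/4 - 245/2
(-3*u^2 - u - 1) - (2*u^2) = -5*u^2 - u - 1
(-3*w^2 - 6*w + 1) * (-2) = 6*w^2 + 12*w - 2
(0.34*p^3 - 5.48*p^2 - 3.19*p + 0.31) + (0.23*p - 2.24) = 0.34*p^3 - 5.48*p^2 - 2.96*p - 1.93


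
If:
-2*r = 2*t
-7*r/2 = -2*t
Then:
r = 0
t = 0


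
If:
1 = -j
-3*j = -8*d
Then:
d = -3/8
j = -1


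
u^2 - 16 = (u - 4)*(u + 4)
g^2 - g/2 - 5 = (g - 5/2)*(g + 2)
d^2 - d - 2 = (d - 2)*(d + 1)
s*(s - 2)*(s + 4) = s^3 + 2*s^2 - 8*s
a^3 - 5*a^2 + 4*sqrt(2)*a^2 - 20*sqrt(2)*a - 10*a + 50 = (a - 5)*(a - sqrt(2))*(a + 5*sqrt(2))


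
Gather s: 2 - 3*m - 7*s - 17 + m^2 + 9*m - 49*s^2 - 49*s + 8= m^2 + 6*m - 49*s^2 - 56*s - 7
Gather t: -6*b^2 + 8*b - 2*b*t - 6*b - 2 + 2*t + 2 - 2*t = -6*b^2 - 2*b*t + 2*b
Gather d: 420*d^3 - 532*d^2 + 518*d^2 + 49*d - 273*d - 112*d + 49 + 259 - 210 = 420*d^3 - 14*d^2 - 336*d + 98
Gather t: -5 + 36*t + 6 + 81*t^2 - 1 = 81*t^2 + 36*t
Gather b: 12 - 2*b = 12 - 2*b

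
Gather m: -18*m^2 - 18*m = -18*m^2 - 18*m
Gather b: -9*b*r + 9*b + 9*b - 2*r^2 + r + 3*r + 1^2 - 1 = b*(18 - 9*r) - 2*r^2 + 4*r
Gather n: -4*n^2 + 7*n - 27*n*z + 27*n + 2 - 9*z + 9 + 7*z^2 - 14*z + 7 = -4*n^2 + n*(34 - 27*z) + 7*z^2 - 23*z + 18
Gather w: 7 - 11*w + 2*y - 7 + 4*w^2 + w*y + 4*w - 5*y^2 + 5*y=4*w^2 + w*(y - 7) - 5*y^2 + 7*y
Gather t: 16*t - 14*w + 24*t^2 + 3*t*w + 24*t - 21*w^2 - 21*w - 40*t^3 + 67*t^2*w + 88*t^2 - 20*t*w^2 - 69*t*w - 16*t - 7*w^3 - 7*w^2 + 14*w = -40*t^3 + t^2*(67*w + 112) + t*(-20*w^2 - 66*w + 24) - 7*w^3 - 28*w^2 - 21*w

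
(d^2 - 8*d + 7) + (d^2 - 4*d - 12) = 2*d^2 - 12*d - 5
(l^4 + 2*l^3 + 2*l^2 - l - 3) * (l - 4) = l^5 - 2*l^4 - 6*l^3 - 9*l^2 + l + 12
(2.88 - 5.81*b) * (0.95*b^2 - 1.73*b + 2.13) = -5.5195*b^3 + 12.7873*b^2 - 17.3577*b + 6.1344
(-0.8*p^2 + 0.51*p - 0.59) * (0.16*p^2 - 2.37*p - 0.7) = -0.128*p^4 + 1.9776*p^3 - 0.7431*p^2 + 1.0413*p + 0.413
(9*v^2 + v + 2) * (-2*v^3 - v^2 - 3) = -18*v^5 - 11*v^4 - 5*v^3 - 29*v^2 - 3*v - 6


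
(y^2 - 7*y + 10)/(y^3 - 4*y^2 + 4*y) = (y - 5)/(y*(y - 2))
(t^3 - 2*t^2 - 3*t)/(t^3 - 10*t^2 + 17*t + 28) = t*(t - 3)/(t^2 - 11*t + 28)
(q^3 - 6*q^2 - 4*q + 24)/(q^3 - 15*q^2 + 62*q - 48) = (q^2 - 4)/(q^2 - 9*q + 8)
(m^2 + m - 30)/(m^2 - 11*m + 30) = (m + 6)/(m - 6)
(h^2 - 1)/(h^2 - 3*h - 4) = (h - 1)/(h - 4)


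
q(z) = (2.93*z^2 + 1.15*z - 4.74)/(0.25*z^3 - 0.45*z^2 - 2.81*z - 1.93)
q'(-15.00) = -0.04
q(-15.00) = -0.70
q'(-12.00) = -0.07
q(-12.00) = -0.87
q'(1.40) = -1.36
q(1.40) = -0.43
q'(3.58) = -6.87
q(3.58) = -5.87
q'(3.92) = -15.10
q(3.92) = -9.33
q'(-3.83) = -1.02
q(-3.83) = -2.86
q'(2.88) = -2.63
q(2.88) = -2.94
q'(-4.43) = -0.65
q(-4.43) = -2.38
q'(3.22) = -3.88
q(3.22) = -4.02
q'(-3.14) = -2.19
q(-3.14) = -3.89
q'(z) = (5.86*z + 1.15)/(0.25*z^3 - 0.45*z^2 - 2.81*z - 1.93) + (-0.75*z^2 + 0.9*z + 2.81)*(2.93*z^2 + 1.15*z - 4.74)/(0.25*z^3 - 0.45*z^2 - 2.81*z - 1.93)^2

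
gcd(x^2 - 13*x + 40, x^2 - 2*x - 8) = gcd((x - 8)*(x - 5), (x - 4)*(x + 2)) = 1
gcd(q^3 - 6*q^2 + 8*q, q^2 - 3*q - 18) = 1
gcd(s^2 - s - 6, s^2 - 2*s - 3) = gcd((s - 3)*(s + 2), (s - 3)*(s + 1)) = s - 3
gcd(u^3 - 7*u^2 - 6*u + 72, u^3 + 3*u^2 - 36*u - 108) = u^2 - 3*u - 18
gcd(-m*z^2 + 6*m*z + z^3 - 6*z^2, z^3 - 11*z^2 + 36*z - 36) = z - 6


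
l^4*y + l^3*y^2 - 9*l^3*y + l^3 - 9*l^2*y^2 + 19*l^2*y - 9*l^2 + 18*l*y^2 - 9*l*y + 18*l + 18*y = (l - 6)*(l - 3)*(l + y)*(l*y + 1)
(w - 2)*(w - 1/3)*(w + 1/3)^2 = w^4 - 5*w^3/3 - 7*w^2/9 + 5*w/27 + 2/27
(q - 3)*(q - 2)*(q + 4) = q^3 - q^2 - 14*q + 24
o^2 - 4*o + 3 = (o - 3)*(o - 1)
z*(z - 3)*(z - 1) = z^3 - 4*z^2 + 3*z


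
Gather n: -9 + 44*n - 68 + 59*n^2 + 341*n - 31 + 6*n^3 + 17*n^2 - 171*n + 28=6*n^3 + 76*n^2 + 214*n - 80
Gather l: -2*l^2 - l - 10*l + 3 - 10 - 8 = -2*l^2 - 11*l - 15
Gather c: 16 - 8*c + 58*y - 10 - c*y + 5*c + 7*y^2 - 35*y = c*(-y - 3) + 7*y^2 + 23*y + 6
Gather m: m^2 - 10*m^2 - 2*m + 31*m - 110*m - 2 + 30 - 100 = -9*m^2 - 81*m - 72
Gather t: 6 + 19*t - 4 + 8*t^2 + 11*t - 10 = 8*t^2 + 30*t - 8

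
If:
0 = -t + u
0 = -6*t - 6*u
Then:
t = 0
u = 0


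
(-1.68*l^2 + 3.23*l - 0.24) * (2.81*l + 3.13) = -4.7208*l^3 + 3.8179*l^2 + 9.4355*l - 0.7512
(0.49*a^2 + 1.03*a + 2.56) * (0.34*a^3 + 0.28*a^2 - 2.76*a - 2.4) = 0.1666*a^5 + 0.4874*a^4 - 0.1936*a^3 - 3.302*a^2 - 9.5376*a - 6.144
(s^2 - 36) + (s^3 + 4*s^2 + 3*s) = s^3 + 5*s^2 + 3*s - 36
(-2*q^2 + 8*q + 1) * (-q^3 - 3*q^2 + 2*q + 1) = 2*q^5 - 2*q^4 - 29*q^3 + 11*q^2 + 10*q + 1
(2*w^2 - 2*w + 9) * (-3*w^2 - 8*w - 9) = -6*w^4 - 10*w^3 - 29*w^2 - 54*w - 81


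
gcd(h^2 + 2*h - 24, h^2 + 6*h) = h + 6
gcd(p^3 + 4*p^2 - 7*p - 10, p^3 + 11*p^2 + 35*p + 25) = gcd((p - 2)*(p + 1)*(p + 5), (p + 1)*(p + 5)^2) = p^2 + 6*p + 5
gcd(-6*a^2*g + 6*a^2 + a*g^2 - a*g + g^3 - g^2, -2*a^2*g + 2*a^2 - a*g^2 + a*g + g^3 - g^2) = 2*a*g - 2*a - g^2 + g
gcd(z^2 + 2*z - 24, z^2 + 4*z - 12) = z + 6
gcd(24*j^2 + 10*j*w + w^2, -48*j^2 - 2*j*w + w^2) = 6*j + w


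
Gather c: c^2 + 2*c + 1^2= c^2 + 2*c + 1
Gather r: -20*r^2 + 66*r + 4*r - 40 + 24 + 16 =-20*r^2 + 70*r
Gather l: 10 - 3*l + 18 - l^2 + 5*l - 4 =-l^2 + 2*l + 24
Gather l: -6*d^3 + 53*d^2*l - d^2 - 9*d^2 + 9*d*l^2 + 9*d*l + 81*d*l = -6*d^3 - 10*d^2 + 9*d*l^2 + l*(53*d^2 + 90*d)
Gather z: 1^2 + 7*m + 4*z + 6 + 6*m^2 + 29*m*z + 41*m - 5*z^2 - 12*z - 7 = 6*m^2 + 48*m - 5*z^2 + z*(29*m - 8)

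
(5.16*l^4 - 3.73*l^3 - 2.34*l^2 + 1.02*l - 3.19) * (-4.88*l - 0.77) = -25.1808*l^5 + 14.2292*l^4 + 14.2913*l^3 - 3.1758*l^2 + 14.7818*l + 2.4563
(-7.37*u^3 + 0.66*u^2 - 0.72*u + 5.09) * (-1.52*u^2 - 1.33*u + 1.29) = 11.2024*u^5 + 8.7989*u^4 - 9.2907*u^3 - 5.9278*u^2 - 7.6985*u + 6.5661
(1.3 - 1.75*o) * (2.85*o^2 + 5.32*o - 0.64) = -4.9875*o^3 - 5.605*o^2 + 8.036*o - 0.832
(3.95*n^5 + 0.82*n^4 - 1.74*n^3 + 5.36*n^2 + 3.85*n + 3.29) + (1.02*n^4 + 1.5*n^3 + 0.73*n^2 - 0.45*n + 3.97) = 3.95*n^5 + 1.84*n^4 - 0.24*n^3 + 6.09*n^2 + 3.4*n + 7.26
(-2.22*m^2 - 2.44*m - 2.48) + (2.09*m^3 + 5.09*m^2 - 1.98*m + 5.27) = 2.09*m^3 + 2.87*m^2 - 4.42*m + 2.79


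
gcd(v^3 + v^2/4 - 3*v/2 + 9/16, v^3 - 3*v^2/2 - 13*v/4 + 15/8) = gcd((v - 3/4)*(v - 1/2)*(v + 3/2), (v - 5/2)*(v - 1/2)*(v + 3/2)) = v^2 + v - 3/4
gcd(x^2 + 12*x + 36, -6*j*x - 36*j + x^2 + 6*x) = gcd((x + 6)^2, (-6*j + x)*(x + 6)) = x + 6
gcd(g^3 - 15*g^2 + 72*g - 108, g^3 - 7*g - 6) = g - 3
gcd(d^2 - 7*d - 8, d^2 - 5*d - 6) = d + 1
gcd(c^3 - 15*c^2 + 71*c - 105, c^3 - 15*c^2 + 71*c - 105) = c^3 - 15*c^2 + 71*c - 105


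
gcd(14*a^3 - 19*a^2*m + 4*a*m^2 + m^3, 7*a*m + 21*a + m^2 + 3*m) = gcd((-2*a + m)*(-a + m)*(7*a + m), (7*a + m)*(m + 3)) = 7*a + m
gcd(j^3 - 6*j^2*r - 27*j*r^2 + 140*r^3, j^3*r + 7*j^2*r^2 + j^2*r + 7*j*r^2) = 1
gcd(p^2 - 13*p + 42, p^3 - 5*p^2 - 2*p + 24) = 1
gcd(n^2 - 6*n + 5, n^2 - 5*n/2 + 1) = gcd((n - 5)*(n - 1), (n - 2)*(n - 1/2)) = 1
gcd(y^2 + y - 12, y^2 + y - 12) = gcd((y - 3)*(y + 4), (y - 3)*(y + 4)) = y^2 + y - 12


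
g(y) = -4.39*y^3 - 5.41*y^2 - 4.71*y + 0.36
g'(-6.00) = -413.91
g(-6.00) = 782.10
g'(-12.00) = -1771.35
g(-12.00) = 6863.76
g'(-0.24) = -2.87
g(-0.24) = 1.24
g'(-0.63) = -3.12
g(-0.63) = 2.28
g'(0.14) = -6.48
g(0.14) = -0.42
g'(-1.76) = -26.46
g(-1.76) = 15.82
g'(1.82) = -68.03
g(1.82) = -52.60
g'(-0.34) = -2.55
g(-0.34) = 1.51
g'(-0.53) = -2.67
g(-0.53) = 1.99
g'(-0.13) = -3.53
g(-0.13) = 0.89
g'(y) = -13.17*y^2 - 10.82*y - 4.71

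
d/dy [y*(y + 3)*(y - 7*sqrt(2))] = 3*y^2 - 14*sqrt(2)*y + 6*y - 21*sqrt(2)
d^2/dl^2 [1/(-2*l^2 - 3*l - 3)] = 2*(4*l^2 + 6*l - (4*l + 3)^2 + 6)/(2*l^2 + 3*l + 3)^3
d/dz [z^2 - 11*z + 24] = 2*z - 11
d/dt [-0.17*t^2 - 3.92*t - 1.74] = -0.34*t - 3.92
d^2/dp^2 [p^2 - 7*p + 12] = 2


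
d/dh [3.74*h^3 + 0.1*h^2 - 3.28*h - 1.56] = 11.22*h^2 + 0.2*h - 3.28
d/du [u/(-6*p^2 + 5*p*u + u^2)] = (-6*p^2 + 5*p*u + u^2 - u*(5*p + 2*u))/(-6*p^2 + 5*p*u + u^2)^2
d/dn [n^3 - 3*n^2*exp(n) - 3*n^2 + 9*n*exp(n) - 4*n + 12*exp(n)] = -3*n^2*exp(n) + 3*n^2 + 3*n*exp(n) - 6*n + 21*exp(n) - 4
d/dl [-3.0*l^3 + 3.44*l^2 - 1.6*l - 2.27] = -9.0*l^2 + 6.88*l - 1.6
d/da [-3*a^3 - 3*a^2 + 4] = 3*a*(-3*a - 2)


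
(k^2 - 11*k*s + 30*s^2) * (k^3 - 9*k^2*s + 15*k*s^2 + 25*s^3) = k^5 - 20*k^4*s + 144*k^3*s^2 - 410*k^2*s^3 + 175*k*s^4 + 750*s^5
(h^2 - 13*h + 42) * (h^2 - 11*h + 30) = h^4 - 24*h^3 + 215*h^2 - 852*h + 1260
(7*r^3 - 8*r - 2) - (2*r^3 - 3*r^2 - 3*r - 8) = 5*r^3 + 3*r^2 - 5*r + 6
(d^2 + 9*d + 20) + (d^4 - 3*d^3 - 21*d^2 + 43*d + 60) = d^4 - 3*d^3 - 20*d^2 + 52*d + 80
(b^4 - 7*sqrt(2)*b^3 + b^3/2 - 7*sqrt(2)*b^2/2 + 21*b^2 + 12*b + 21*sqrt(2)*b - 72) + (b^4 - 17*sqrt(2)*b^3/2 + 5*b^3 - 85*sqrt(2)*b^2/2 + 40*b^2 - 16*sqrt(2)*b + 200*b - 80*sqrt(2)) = 2*b^4 - 31*sqrt(2)*b^3/2 + 11*b^3/2 - 46*sqrt(2)*b^2 + 61*b^2 + 5*sqrt(2)*b + 212*b - 80*sqrt(2) - 72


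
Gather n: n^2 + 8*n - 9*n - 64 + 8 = n^2 - n - 56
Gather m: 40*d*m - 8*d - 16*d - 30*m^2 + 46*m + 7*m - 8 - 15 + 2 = -24*d - 30*m^2 + m*(40*d + 53) - 21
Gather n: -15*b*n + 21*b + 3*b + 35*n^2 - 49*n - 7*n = 24*b + 35*n^2 + n*(-15*b - 56)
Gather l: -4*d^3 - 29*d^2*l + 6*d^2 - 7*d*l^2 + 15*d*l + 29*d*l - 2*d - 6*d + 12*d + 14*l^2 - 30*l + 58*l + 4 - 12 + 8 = -4*d^3 + 6*d^2 + 4*d + l^2*(14 - 7*d) + l*(-29*d^2 + 44*d + 28)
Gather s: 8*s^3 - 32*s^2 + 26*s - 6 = 8*s^3 - 32*s^2 + 26*s - 6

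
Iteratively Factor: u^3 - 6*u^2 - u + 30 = (u - 5)*(u^2 - u - 6) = (u - 5)*(u - 3)*(u + 2)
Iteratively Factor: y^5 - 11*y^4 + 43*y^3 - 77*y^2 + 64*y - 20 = (y - 1)*(y^4 - 10*y^3 + 33*y^2 - 44*y + 20) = (y - 2)*(y - 1)*(y^3 - 8*y^2 + 17*y - 10) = (y - 5)*(y - 2)*(y - 1)*(y^2 - 3*y + 2) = (y - 5)*(y - 2)*(y - 1)^2*(y - 2)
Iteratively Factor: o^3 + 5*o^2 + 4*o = (o)*(o^2 + 5*o + 4) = o*(o + 4)*(o + 1)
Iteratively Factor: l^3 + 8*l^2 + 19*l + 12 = (l + 4)*(l^2 + 4*l + 3) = (l + 3)*(l + 4)*(l + 1)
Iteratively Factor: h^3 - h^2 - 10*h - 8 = (h + 1)*(h^2 - 2*h - 8) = (h + 1)*(h + 2)*(h - 4)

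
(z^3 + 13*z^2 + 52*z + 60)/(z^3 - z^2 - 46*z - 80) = (z + 6)/(z - 8)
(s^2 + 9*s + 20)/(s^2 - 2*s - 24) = (s + 5)/(s - 6)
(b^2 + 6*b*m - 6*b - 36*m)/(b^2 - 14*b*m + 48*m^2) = (b^2 + 6*b*m - 6*b - 36*m)/(b^2 - 14*b*m + 48*m^2)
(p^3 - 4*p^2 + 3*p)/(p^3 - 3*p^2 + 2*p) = (p - 3)/(p - 2)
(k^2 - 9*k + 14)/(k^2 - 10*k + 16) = (k - 7)/(k - 8)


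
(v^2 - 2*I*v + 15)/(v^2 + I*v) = (v^2 - 2*I*v + 15)/(v*(v + I))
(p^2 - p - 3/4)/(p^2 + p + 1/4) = (2*p - 3)/(2*p + 1)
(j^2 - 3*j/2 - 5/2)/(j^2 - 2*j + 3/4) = 2*(2*j^2 - 3*j - 5)/(4*j^2 - 8*j + 3)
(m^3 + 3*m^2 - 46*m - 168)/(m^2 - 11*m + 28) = (m^2 + 10*m + 24)/(m - 4)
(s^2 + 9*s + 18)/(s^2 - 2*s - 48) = (s + 3)/(s - 8)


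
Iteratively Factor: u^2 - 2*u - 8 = (u + 2)*(u - 4)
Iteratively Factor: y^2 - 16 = (y + 4)*(y - 4)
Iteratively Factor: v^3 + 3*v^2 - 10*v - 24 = (v + 2)*(v^2 + v - 12) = (v + 2)*(v + 4)*(v - 3)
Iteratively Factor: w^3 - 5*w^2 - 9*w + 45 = (w + 3)*(w^2 - 8*w + 15) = (w - 5)*(w + 3)*(w - 3)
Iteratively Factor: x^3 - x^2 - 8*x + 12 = (x - 2)*(x^2 + x - 6) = (x - 2)*(x + 3)*(x - 2)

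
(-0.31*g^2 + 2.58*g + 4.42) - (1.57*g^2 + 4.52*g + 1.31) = -1.88*g^2 - 1.94*g + 3.11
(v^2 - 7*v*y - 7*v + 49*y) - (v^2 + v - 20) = -7*v*y - 8*v + 49*y + 20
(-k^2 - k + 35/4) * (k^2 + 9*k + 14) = -k^4 - 10*k^3 - 57*k^2/4 + 259*k/4 + 245/2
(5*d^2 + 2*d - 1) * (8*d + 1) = 40*d^3 + 21*d^2 - 6*d - 1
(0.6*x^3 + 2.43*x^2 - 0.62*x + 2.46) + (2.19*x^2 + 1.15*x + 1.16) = 0.6*x^3 + 4.62*x^2 + 0.53*x + 3.62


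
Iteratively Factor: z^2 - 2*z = (z - 2)*(z)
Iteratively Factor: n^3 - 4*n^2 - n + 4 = (n - 1)*(n^2 - 3*n - 4) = (n - 4)*(n - 1)*(n + 1)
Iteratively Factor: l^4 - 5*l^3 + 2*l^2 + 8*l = (l - 4)*(l^3 - l^2 - 2*l) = (l - 4)*(l - 2)*(l^2 + l) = l*(l - 4)*(l - 2)*(l + 1)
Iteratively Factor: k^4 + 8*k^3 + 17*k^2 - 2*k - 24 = (k + 4)*(k^3 + 4*k^2 + k - 6) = (k + 3)*(k + 4)*(k^2 + k - 2) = (k + 2)*(k + 3)*(k + 4)*(k - 1)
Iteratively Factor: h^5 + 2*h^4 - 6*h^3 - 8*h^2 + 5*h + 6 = (h + 3)*(h^4 - h^3 - 3*h^2 + h + 2) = (h - 2)*(h + 3)*(h^3 + h^2 - h - 1) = (h - 2)*(h - 1)*(h + 3)*(h^2 + 2*h + 1) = (h - 2)*(h - 1)*(h + 1)*(h + 3)*(h + 1)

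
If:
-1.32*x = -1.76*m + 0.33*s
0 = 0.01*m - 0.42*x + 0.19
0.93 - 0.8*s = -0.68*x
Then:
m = 0.64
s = 1.56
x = 0.47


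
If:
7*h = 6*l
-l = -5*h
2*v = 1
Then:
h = 0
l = 0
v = 1/2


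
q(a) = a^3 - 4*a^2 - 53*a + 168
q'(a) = 3*a^2 - 8*a - 53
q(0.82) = 122.40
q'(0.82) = -57.54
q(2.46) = 28.30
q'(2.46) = -54.53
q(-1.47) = 234.09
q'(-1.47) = -34.76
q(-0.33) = 185.02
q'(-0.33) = -50.03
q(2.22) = 41.57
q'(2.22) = -55.97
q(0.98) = 113.16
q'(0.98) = -57.96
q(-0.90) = 211.73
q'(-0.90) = -43.37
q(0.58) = 136.11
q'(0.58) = -56.63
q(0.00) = 168.00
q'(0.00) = -53.00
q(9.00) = 96.00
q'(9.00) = 118.00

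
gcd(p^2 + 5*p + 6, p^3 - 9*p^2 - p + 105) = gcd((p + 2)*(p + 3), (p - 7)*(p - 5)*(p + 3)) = p + 3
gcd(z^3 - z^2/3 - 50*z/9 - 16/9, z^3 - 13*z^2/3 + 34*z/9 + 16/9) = z^2 - 7*z/3 - 8/9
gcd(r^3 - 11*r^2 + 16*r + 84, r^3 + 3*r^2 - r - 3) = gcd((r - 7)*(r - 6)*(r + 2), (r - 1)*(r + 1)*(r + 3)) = 1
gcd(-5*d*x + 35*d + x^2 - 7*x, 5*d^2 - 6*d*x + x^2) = -5*d + x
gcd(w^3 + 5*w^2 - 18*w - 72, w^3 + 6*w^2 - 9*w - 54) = w^2 + 9*w + 18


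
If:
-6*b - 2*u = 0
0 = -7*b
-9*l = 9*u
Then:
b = 0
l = 0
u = 0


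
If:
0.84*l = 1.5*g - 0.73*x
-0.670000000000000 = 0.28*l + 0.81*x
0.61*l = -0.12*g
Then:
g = -0.37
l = 0.07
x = -0.85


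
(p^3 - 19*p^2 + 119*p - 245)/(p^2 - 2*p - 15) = (p^2 - 14*p + 49)/(p + 3)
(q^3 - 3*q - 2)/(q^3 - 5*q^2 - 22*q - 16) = (q^2 - q - 2)/(q^2 - 6*q - 16)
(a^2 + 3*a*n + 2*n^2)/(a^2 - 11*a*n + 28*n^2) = (a^2 + 3*a*n + 2*n^2)/(a^2 - 11*a*n + 28*n^2)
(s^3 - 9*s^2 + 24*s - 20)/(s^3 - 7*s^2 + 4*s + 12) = (s^2 - 7*s + 10)/(s^2 - 5*s - 6)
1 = 1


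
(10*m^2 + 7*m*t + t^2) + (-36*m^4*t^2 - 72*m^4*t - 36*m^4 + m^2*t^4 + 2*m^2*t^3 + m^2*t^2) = -36*m^4*t^2 - 72*m^4*t - 36*m^4 + m^2*t^4 + 2*m^2*t^3 + m^2*t^2 + 10*m^2 + 7*m*t + t^2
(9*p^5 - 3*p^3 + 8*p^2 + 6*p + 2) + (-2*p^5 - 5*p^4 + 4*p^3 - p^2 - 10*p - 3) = 7*p^5 - 5*p^4 + p^3 + 7*p^2 - 4*p - 1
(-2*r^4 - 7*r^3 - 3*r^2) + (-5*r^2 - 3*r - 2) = -2*r^4 - 7*r^3 - 8*r^2 - 3*r - 2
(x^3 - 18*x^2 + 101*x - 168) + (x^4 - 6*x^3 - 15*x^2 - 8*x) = x^4 - 5*x^3 - 33*x^2 + 93*x - 168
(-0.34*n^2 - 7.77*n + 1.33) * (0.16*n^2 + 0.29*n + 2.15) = -0.0544*n^4 - 1.3418*n^3 - 2.7715*n^2 - 16.3198*n + 2.8595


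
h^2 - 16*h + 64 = (h - 8)^2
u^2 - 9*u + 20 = (u - 5)*(u - 4)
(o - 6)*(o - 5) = o^2 - 11*o + 30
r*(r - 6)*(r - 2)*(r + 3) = r^4 - 5*r^3 - 12*r^2 + 36*r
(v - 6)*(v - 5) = v^2 - 11*v + 30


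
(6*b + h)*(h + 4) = 6*b*h + 24*b + h^2 + 4*h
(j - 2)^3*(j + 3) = j^4 - 3*j^3 - 6*j^2 + 28*j - 24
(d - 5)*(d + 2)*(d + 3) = d^3 - 19*d - 30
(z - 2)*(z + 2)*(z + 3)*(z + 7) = z^4 + 10*z^3 + 17*z^2 - 40*z - 84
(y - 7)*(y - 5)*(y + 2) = y^3 - 10*y^2 + 11*y + 70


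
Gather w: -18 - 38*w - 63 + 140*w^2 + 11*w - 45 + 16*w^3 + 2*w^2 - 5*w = 16*w^3 + 142*w^2 - 32*w - 126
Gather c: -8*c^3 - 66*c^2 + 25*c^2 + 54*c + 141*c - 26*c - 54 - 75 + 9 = -8*c^3 - 41*c^2 + 169*c - 120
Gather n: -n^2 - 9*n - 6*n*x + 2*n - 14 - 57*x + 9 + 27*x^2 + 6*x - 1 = -n^2 + n*(-6*x - 7) + 27*x^2 - 51*x - 6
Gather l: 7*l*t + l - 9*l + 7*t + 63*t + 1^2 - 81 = l*(7*t - 8) + 70*t - 80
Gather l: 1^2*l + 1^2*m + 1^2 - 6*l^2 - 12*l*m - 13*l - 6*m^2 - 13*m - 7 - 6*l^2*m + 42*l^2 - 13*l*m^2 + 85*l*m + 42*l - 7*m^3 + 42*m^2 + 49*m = l^2*(36 - 6*m) + l*(-13*m^2 + 73*m + 30) - 7*m^3 + 36*m^2 + 37*m - 6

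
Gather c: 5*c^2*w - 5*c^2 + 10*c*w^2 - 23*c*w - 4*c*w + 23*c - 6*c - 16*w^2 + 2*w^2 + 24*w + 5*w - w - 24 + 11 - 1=c^2*(5*w - 5) + c*(10*w^2 - 27*w + 17) - 14*w^2 + 28*w - 14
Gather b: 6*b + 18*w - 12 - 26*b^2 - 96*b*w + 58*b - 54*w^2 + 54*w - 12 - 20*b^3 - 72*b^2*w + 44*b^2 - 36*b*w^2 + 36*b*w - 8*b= -20*b^3 + b^2*(18 - 72*w) + b*(-36*w^2 - 60*w + 56) - 54*w^2 + 72*w - 24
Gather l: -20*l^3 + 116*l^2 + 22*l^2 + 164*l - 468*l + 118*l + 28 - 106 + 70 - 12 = -20*l^3 + 138*l^2 - 186*l - 20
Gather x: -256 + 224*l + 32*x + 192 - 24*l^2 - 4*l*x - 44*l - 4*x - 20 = -24*l^2 + 180*l + x*(28 - 4*l) - 84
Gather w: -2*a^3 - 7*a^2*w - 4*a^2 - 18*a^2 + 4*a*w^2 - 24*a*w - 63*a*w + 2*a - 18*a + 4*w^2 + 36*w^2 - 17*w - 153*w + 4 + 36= -2*a^3 - 22*a^2 - 16*a + w^2*(4*a + 40) + w*(-7*a^2 - 87*a - 170) + 40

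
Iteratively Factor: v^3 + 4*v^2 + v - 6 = (v + 2)*(v^2 + 2*v - 3) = (v - 1)*(v + 2)*(v + 3)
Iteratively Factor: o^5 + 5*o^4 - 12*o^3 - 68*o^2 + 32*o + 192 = (o + 4)*(o^4 + o^3 - 16*o^2 - 4*o + 48) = (o - 3)*(o + 4)*(o^3 + 4*o^2 - 4*o - 16) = (o - 3)*(o + 2)*(o + 4)*(o^2 + 2*o - 8) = (o - 3)*(o + 2)*(o + 4)^2*(o - 2)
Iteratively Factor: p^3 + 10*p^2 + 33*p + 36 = (p + 4)*(p^2 + 6*p + 9) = (p + 3)*(p + 4)*(p + 3)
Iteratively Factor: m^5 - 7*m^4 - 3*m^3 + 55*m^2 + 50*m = (m + 1)*(m^4 - 8*m^3 + 5*m^2 + 50*m) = (m - 5)*(m + 1)*(m^3 - 3*m^2 - 10*m) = (m - 5)*(m + 1)*(m + 2)*(m^2 - 5*m) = (m - 5)^2*(m + 1)*(m + 2)*(m)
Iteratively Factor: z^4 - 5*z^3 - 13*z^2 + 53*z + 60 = (z + 1)*(z^3 - 6*z^2 - 7*z + 60) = (z - 5)*(z + 1)*(z^2 - z - 12) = (z - 5)*(z - 4)*(z + 1)*(z + 3)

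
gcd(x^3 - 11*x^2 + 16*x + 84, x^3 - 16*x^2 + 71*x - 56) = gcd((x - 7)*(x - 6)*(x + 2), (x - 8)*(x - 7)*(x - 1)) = x - 7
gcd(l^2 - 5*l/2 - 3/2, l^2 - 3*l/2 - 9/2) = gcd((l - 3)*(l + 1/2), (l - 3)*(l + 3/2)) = l - 3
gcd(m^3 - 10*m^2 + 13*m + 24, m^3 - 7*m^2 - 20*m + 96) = m^2 - 11*m + 24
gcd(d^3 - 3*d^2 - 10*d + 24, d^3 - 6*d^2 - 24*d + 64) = d - 2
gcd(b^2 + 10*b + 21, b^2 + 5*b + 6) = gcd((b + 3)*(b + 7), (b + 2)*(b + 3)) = b + 3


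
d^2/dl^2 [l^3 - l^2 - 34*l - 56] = 6*l - 2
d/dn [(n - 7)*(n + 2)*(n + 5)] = 3*n^2 - 39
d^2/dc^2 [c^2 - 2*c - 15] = 2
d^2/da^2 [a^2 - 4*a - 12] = 2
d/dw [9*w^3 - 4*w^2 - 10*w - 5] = 27*w^2 - 8*w - 10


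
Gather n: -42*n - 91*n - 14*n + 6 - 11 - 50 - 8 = -147*n - 63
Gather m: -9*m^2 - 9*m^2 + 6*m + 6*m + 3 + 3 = -18*m^2 + 12*m + 6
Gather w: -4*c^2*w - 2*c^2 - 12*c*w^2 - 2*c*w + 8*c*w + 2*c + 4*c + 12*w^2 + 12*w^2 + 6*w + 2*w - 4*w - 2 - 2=-2*c^2 + 6*c + w^2*(24 - 12*c) + w*(-4*c^2 + 6*c + 4) - 4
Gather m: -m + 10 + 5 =15 - m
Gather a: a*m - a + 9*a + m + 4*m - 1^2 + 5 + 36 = a*(m + 8) + 5*m + 40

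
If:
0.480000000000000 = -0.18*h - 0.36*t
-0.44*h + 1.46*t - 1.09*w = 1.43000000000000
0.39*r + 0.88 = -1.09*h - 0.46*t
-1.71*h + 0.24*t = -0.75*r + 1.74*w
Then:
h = 2.82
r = -6.90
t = -2.74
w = -6.12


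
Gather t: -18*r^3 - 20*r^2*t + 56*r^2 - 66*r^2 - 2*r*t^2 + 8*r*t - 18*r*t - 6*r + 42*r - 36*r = -18*r^3 - 10*r^2 - 2*r*t^2 + t*(-20*r^2 - 10*r)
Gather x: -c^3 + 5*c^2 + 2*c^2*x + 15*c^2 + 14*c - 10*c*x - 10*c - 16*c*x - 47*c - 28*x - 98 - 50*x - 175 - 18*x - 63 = -c^3 + 20*c^2 - 43*c + x*(2*c^2 - 26*c - 96) - 336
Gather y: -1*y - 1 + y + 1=0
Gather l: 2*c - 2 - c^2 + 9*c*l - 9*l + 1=-c^2 + 2*c + l*(9*c - 9) - 1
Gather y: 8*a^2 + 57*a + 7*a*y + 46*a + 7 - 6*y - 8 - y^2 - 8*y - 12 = 8*a^2 + 103*a - y^2 + y*(7*a - 14) - 13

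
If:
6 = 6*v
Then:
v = 1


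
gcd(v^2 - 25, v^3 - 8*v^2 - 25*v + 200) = v^2 - 25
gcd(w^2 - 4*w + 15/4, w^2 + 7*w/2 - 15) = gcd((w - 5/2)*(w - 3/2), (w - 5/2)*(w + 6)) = w - 5/2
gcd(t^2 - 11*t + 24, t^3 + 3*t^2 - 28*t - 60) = 1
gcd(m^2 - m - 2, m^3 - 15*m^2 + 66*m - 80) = m - 2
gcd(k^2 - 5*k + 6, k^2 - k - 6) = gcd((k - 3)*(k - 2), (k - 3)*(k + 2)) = k - 3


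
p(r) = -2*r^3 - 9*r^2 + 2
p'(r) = -6*r^2 - 18*r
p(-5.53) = 65.00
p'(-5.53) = -83.95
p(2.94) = -126.62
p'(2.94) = -104.78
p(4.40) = -342.61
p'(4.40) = -195.36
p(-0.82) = -2.95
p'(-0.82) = 10.73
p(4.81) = -428.79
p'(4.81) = -225.40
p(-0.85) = -3.27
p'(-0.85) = 10.96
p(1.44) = -22.63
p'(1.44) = -38.36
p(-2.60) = -23.69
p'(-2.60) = 6.24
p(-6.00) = 110.00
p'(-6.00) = -108.00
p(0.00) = 2.00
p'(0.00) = 0.00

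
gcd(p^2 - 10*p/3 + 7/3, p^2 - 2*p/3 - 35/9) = p - 7/3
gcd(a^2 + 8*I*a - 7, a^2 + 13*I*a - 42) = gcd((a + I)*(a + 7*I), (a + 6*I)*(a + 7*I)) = a + 7*I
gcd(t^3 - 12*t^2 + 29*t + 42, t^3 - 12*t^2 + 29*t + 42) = t^3 - 12*t^2 + 29*t + 42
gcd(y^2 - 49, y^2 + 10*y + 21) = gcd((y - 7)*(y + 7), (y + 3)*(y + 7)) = y + 7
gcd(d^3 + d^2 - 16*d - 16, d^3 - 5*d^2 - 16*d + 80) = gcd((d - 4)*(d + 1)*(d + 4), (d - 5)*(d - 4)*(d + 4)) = d^2 - 16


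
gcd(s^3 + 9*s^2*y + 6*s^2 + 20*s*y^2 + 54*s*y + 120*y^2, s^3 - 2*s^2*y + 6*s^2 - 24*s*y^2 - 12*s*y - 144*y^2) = s^2 + 4*s*y + 6*s + 24*y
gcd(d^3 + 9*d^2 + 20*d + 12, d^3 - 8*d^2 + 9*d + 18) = d + 1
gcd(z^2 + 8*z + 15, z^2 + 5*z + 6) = z + 3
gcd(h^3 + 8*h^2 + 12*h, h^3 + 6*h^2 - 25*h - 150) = h + 6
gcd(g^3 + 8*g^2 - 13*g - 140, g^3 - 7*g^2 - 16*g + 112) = g - 4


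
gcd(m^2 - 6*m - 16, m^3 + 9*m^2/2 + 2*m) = 1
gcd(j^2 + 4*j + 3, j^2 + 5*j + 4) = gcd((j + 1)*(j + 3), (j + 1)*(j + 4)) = j + 1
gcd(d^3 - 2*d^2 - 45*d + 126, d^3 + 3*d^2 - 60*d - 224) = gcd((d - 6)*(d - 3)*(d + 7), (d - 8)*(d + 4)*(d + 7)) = d + 7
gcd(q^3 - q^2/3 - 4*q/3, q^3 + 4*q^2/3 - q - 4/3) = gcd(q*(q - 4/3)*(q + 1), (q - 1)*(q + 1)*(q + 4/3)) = q + 1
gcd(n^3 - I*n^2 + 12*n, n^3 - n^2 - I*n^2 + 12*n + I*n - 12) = n^2 - I*n + 12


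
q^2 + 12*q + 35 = (q + 5)*(q + 7)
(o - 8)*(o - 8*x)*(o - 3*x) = o^3 - 11*o^2*x - 8*o^2 + 24*o*x^2 + 88*o*x - 192*x^2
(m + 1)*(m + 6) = m^2 + 7*m + 6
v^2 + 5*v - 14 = (v - 2)*(v + 7)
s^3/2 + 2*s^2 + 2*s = s*(s/2 + 1)*(s + 2)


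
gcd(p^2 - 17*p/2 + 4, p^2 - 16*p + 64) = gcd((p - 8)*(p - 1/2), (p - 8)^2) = p - 8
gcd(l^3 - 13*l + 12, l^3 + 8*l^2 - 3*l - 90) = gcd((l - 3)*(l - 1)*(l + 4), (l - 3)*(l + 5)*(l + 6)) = l - 3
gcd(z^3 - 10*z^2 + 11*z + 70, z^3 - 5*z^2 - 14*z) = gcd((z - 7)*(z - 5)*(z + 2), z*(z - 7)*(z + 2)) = z^2 - 5*z - 14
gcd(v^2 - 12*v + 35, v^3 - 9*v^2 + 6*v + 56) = v - 7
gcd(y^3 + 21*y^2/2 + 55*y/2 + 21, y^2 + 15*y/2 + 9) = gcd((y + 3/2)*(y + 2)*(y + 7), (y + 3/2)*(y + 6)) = y + 3/2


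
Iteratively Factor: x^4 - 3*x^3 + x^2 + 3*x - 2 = (x - 1)*(x^3 - 2*x^2 - x + 2) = (x - 1)^2*(x^2 - x - 2) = (x - 2)*(x - 1)^2*(x + 1)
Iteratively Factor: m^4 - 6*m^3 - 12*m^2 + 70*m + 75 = (m - 5)*(m^3 - m^2 - 17*m - 15) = (m - 5)*(m + 1)*(m^2 - 2*m - 15) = (m - 5)*(m + 1)*(m + 3)*(m - 5)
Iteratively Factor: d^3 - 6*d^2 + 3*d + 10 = (d - 5)*(d^2 - d - 2) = (d - 5)*(d - 2)*(d + 1)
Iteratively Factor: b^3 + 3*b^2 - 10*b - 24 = (b - 3)*(b^2 + 6*b + 8) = (b - 3)*(b + 2)*(b + 4)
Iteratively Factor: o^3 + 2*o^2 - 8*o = (o - 2)*(o^2 + 4*o) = (o - 2)*(o + 4)*(o)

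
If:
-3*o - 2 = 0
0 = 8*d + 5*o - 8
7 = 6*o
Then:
No Solution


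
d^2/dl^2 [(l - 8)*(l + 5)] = 2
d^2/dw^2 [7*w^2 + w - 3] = 14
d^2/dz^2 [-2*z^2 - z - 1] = -4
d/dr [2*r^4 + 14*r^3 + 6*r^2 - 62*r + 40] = 8*r^3 + 42*r^2 + 12*r - 62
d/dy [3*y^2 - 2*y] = 6*y - 2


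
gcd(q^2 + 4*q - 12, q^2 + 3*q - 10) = q - 2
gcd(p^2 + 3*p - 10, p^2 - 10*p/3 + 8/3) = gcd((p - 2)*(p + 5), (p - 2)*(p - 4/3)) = p - 2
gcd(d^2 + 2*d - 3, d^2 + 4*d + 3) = d + 3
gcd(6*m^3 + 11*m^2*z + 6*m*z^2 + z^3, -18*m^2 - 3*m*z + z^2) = 3*m + z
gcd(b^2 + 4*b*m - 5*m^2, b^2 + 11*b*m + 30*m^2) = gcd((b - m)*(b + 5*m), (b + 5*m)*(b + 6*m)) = b + 5*m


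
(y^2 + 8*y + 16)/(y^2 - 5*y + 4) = (y^2 + 8*y + 16)/(y^2 - 5*y + 4)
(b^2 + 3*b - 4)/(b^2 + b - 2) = (b + 4)/(b + 2)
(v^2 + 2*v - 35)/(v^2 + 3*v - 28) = (v - 5)/(v - 4)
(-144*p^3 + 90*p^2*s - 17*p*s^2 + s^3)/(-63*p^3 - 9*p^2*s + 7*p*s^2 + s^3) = (48*p^2 - 14*p*s + s^2)/(21*p^2 + 10*p*s + s^2)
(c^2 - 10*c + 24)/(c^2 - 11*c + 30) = (c - 4)/(c - 5)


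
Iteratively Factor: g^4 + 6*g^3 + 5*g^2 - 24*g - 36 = (g - 2)*(g^3 + 8*g^2 + 21*g + 18) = (g - 2)*(g + 3)*(g^2 + 5*g + 6) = (g - 2)*(g + 2)*(g + 3)*(g + 3)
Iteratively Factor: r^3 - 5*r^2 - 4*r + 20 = (r - 5)*(r^2 - 4) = (r - 5)*(r + 2)*(r - 2)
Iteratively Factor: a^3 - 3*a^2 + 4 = (a + 1)*(a^2 - 4*a + 4) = (a - 2)*(a + 1)*(a - 2)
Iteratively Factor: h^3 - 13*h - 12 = (h - 4)*(h^2 + 4*h + 3) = (h - 4)*(h + 1)*(h + 3)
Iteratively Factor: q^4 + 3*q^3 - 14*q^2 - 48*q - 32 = (q + 4)*(q^3 - q^2 - 10*q - 8) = (q + 1)*(q + 4)*(q^2 - 2*q - 8) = (q + 1)*(q + 2)*(q + 4)*(q - 4)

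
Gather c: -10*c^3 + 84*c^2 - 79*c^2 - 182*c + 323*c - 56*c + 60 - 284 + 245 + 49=-10*c^3 + 5*c^2 + 85*c + 70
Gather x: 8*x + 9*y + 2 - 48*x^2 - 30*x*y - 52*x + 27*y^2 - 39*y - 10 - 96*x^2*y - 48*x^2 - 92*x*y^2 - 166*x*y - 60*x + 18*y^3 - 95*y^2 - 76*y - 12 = x^2*(-96*y - 96) + x*(-92*y^2 - 196*y - 104) + 18*y^3 - 68*y^2 - 106*y - 20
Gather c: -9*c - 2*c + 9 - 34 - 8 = -11*c - 33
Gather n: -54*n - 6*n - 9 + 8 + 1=-60*n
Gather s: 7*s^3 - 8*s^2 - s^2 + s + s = 7*s^3 - 9*s^2 + 2*s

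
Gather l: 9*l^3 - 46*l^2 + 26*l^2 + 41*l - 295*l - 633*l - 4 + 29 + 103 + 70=9*l^3 - 20*l^2 - 887*l + 198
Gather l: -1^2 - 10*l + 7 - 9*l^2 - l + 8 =-9*l^2 - 11*l + 14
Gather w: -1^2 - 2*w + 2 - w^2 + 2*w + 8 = 9 - w^2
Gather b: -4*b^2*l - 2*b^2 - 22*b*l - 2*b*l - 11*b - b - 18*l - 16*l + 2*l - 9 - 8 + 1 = b^2*(-4*l - 2) + b*(-24*l - 12) - 32*l - 16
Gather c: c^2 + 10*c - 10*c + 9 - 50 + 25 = c^2 - 16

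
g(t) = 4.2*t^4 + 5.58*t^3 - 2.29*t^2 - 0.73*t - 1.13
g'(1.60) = 103.61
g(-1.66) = 0.14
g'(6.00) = 4203.23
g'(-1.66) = -23.85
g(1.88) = 78.95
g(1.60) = 42.22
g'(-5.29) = -1995.05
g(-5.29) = 2401.67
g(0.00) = -1.13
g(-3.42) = 325.96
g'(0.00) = -0.73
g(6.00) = 6560.53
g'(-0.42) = 2.90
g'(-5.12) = -1793.31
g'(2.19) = 245.98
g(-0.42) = -1.51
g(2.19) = 141.51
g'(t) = 16.8*t^3 + 16.74*t^2 - 4.58*t - 0.73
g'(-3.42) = -461.30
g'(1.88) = 161.46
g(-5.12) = 2079.86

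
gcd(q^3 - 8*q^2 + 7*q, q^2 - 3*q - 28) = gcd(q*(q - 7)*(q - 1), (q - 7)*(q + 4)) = q - 7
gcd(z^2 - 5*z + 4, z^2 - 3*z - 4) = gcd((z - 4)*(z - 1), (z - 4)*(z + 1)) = z - 4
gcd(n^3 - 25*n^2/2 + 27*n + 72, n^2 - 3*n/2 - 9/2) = n + 3/2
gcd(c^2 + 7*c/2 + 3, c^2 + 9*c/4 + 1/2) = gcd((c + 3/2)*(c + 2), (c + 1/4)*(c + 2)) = c + 2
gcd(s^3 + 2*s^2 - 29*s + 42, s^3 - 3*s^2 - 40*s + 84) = s - 2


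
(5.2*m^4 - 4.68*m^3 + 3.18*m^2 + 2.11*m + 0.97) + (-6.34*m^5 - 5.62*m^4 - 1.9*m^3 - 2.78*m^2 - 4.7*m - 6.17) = -6.34*m^5 - 0.42*m^4 - 6.58*m^3 + 0.4*m^2 - 2.59*m - 5.2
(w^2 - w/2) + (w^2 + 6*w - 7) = 2*w^2 + 11*w/2 - 7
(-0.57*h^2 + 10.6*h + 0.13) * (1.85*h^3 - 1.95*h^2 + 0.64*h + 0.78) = -1.0545*h^5 + 20.7215*h^4 - 20.7943*h^3 + 6.0859*h^2 + 8.3512*h + 0.1014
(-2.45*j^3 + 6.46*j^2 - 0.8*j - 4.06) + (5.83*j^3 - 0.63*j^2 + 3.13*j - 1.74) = 3.38*j^3 + 5.83*j^2 + 2.33*j - 5.8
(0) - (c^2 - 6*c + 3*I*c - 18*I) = -c^2 + 6*c - 3*I*c + 18*I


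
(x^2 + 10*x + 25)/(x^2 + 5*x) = (x + 5)/x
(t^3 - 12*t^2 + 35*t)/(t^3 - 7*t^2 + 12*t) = (t^2 - 12*t + 35)/(t^2 - 7*t + 12)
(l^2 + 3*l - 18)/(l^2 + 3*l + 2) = (l^2 + 3*l - 18)/(l^2 + 3*l + 2)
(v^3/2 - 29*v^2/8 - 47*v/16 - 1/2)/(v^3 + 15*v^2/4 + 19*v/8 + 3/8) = (v - 8)/(2*(v + 3))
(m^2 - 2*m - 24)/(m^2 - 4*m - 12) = (m + 4)/(m + 2)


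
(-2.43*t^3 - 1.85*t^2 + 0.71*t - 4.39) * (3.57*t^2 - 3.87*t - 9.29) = -8.6751*t^5 + 2.7996*t^4 + 32.2689*t^3 - 1.2335*t^2 + 10.3934*t + 40.7831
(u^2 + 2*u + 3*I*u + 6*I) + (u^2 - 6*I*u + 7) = 2*u^2 + 2*u - 3*I*u + 7 + 6*I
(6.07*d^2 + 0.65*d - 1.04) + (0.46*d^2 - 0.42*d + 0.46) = 6.53*d^2 + 0.23*d - 0.58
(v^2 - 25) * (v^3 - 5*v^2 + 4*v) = v^5 - 5*v^4 - 21*v^3 + 125*v^2 - 100*v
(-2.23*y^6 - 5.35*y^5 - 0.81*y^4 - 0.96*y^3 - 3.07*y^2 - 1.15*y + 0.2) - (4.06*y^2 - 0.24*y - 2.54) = -2.23*y^6 - 5.35*y^5 - 0.81*y^4 - 0.96*y^3 - 7.13*y^2 - 0.91*y + 2.74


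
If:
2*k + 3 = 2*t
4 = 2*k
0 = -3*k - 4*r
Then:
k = 2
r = -3/2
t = 7/2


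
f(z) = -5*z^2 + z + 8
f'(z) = 1 - 10*z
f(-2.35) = -21.96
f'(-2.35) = 24.50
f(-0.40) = 6.80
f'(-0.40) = 5.00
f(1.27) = 1.21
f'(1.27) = -11.70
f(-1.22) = -0.66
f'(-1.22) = 13.20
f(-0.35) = 7.04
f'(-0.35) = 4.50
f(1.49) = -1.61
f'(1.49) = -13.90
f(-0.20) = 7.60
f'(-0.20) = 3.00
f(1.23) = 1.67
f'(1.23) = -11.30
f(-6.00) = -178.00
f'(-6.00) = 61.00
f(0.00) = 8.00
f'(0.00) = 1.00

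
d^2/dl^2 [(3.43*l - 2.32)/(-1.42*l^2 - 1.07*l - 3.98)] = (-(2.84*l + 1.07)*(3.43*l - 2.32)*(5.68*l + 2.14) + (29.2236*l + 0.751400000000002)*(1.42*l^2 + 1.07*l + 3.98))/(1.42*l^2 + 1.07*l + 3.98)^3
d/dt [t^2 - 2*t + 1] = 2*t - 2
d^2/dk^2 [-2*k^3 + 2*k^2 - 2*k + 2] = 4 - 12*k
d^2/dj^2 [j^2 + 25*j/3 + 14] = 2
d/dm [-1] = 0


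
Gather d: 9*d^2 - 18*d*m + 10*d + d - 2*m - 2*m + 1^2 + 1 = 9*d^2 + d*(11 - 18*m) - 4*m + 2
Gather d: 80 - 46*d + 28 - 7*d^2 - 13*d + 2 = -7*d^2 - 59*d + 110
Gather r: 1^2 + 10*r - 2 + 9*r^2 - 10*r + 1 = 9*r^2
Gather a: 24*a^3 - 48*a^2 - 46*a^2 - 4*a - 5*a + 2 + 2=24*a^3 - 94*a^2 - 9*a + 4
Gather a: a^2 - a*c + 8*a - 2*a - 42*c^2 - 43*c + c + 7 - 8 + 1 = a^2 + a*(6 - c) - 42*c^2 - 42*c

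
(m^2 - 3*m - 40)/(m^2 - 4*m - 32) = (m + 5)/(m + 4)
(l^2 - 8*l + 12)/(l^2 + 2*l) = (l^2 - 8*l + 12)/(l*(l + 2))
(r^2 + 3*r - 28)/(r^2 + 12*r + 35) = (r - 4)/(r + 5)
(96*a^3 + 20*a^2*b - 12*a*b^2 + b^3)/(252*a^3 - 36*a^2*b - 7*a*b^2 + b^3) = (16*a^2 + 6*a*b - b^2)/(42*a^2 + a*b - b^2)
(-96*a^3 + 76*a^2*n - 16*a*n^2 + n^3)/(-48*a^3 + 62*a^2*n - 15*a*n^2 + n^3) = (2*a - n)/(a - n)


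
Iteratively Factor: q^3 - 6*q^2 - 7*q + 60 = (q + 3)*(q^2 - 9*q + 20) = (q - 5)*(q + 3)*(q - 4)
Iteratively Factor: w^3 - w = (w)*(w^2 - 1) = w*(w - 1)*(w + 1)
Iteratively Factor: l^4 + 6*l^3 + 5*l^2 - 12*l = (l - 1)*(l^3 + 7*l^2 + 12*l) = (l - 1)*(l + 4)*(l^2 + 3*l) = (l - 1)*(l + 3)*(l + 4)*(l)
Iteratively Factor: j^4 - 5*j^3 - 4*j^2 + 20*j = (j - 2)*(j^3 - 3*j^2 - 10*j) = (j - 2)*(j + 2)*(j^2 - 5*j) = (j - 5)*(j - 2)*(j + 2)*(j)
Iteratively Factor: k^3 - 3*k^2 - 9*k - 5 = (k + 1)*(k^2 - 4*k - 5) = (k + 1)^2*(k - 5)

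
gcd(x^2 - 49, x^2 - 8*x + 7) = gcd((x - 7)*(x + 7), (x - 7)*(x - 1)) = x - 7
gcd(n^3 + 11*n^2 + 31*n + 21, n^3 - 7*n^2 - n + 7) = n + 1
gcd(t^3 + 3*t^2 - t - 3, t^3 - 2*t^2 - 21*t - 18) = t^2 + 4*t + 3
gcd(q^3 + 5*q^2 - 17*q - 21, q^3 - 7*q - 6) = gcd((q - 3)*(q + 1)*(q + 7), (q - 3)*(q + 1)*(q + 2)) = q^2 - 2*q - 3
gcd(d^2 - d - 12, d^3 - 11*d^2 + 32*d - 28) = 1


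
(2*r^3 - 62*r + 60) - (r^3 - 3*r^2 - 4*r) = r^3 + 3*r^2 - 58*r + 60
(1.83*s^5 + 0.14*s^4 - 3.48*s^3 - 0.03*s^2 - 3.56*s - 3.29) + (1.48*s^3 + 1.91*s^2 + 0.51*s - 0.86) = 1.83*s^5 + 0.14*s^4 - 2.0*s^3 + 1.88*s^2 - 3.05*s - 4.15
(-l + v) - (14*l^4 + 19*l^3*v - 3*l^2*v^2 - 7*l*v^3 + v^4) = -14*l^4 - 19*l^3*v + 3*l^2*v^2 + 7*l*v^3 - l - v^4 + v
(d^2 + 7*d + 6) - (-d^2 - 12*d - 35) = 2*d^2 + 19*d + 41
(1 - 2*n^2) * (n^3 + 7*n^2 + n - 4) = -2*n^5 - 14*n^4 - n^3 + 15*n^2 + n - 4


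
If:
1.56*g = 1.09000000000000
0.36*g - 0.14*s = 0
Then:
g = 0.70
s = 1.80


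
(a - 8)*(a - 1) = a^2 - 9*a + 8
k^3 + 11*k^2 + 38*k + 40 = (k + 2)*(k + 4)*(k + 5)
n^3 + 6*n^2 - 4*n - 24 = (n - 2)*(n + 2)*(n + 6)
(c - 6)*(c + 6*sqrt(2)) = c^2 - 6*c + 6*sqrt(2)*c - 36*sqrt(2)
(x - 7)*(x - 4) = x^2 - 11*x + 28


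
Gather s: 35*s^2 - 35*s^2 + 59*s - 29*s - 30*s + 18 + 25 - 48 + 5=0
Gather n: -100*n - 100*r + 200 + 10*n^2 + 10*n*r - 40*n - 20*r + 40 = 10*n^2 + n*(10*r - 140) - 120*r + 240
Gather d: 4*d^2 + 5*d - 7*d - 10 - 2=4*d^2 - 2*d - 12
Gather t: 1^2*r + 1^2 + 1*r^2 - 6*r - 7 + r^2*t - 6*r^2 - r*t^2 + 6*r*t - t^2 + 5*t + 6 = -5*r^2 - 5*r + t^2*(-r - 1) + t*(r^2 + 6*r + 5)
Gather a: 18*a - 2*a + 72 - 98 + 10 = 16*a - 16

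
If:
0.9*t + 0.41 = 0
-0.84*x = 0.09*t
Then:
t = -0.46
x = 0.05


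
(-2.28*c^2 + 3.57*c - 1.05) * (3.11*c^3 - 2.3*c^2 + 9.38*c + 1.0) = -7.0908*c^5 + 16.3467*c^4 - 32.8629*c^3 + 33.6216*c^2 - 6.279*c - 1.05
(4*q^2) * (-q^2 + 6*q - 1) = -4*q^4 + 24*q^3 - 4*q^2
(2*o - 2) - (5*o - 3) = 1 - 3*o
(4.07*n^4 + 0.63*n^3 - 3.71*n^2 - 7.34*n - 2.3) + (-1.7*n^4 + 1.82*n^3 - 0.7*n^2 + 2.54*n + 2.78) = 2.37*n^4 + 2.45*n^3 - 4.41*n^2 - 4.8*n + 0.48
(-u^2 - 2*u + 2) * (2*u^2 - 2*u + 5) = -2*u^4 - 2*u^3 + 3*u^2 - 14*u + 10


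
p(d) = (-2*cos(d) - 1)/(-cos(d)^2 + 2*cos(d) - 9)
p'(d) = (-2*sin(d)*cos(d) + 2*sin(d))*(-2*cos(d) - 1)/(-cos(d)^2 + 2*cos(d) - 9)^2 + 2*sin(d)/(-cos(d)^2 + 2*cos(d) - 9) = 2*(cos(d)^2 + cos(d) - 10)*sin(d)/(sin(d)^2 + 2*cos(d) - 10)^2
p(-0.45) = 0.35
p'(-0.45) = 0.11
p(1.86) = 0.04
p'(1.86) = -0.21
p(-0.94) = 0.27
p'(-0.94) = 0.22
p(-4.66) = 0.10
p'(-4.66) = -0.24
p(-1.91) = 0.03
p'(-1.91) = 0.20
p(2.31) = -0.03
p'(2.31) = -0.13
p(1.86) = 0.04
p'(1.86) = -0.21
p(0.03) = 0.37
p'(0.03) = -0.01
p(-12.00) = 0.33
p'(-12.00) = -0.14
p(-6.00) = 0.36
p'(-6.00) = -0.07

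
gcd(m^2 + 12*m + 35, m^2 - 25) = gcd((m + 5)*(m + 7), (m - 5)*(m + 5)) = m + 5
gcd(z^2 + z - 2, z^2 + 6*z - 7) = z - 1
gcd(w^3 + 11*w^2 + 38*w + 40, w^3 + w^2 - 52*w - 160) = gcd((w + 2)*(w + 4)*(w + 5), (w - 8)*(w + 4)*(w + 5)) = w^2 + 9*w + 20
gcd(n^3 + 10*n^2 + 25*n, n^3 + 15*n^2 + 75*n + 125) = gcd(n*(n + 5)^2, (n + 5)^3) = n^2 + 10*n + 25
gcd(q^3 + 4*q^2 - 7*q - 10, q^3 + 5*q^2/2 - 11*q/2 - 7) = q^2 - q - 2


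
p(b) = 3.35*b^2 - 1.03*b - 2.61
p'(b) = 6.7*b - 1.03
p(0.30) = -2.62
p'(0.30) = 0.98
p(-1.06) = 2.25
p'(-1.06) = -8.13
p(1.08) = 0.19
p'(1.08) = 6.21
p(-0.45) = -1.47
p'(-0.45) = -4.04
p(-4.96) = 84.91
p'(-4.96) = -34.26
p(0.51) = -2.26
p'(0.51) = 2.39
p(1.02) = -0.18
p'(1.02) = 5.80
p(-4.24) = 61.98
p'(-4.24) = -29.44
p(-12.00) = 492.15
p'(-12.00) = -81.43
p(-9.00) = 278.01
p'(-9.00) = -61.33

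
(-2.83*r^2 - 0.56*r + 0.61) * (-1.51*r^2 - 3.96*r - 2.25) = 4.2733*r^4 + 12.0524*r^3 + 7.664*r^2 - 1.1556*r - 1.3725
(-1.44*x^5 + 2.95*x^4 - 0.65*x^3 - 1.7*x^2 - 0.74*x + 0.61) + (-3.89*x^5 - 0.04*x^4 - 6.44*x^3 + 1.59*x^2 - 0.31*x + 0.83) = -5.33*x^5 + 2.91*x^4 - 7.09*x^3 - 0.11*x^2 - 1.05*x + 1.44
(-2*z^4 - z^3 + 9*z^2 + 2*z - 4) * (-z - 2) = 2*z^5 + 5*z^4 - 7*z^3 - 20*z^2 + 8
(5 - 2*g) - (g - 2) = 7 - 3*g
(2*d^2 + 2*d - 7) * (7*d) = 14*d^3 + 14*d^2 - 49*d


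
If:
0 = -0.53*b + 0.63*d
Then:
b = 1.18867924528302*d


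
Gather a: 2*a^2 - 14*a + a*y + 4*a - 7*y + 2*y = 2*a^2 + a*(y - 10) - 5*y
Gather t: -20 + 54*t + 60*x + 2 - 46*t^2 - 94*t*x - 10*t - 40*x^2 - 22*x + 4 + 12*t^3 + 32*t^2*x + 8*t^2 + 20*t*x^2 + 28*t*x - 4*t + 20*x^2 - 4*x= 12*t^3 + t^2*(32*x - 38) + t*(20*x^2 - 66*x + 40) - 20*x^2 + 34*x - 14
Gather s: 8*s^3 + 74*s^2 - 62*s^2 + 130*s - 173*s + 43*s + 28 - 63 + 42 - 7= 8*s^3 + 12*s^2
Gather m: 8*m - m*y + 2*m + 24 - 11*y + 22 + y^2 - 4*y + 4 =m*(10 - y) + y^2 - 15*y + 50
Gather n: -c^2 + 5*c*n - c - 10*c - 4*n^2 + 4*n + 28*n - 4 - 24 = -c^2 - 11*c - 4*n^2 + n*(5*c + 32) - 28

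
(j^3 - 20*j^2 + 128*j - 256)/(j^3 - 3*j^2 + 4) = (j^3 - 20*j^2 + 128*j - 256)/(j^3 - 3*j^2 + 4)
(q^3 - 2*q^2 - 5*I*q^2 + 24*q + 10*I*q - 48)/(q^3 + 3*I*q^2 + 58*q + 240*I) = (q^2 + q*(-2 + 3*I) - 6*I)/(q^2 + 11*I*q - 30)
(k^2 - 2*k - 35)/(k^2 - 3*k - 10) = (-k^2 + 2*k + 35)/(-k^2 + 3*k + 10)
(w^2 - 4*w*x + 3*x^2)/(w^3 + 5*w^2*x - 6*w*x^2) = (w - 3*x)/(w*(w + 6*x))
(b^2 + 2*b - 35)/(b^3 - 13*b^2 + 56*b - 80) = (b + 7)/(b^2 - 8*b + 16)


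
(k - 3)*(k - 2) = k^2 - 5*k + 6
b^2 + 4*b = b*(b + 4)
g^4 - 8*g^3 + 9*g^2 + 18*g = g*(g - 6)*(g - 3)*(g + 1)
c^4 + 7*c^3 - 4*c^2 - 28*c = c*(c - 2)*(c + 2)*(c + 7)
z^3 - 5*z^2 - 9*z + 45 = (z - 5)*(z - 3)*(z + 3)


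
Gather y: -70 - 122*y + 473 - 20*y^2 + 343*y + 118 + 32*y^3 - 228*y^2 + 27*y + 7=32*y^3 - 248*y^2 + 248*y + 528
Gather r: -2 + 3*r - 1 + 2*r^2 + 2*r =2*r^2 + 5*r - 3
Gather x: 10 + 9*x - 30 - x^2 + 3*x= -x^2 + 12*x - 20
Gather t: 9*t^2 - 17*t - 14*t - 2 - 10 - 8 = 9*t^2 - 31*t - 20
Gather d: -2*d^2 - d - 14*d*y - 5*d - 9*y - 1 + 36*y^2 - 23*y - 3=-2*d^2 + d*(-14*y - 6) + 36*y^2 - 32*y - 4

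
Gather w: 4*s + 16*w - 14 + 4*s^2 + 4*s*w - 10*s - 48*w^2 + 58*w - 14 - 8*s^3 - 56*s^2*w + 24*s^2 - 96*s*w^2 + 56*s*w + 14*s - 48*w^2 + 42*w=-8*s^3 + 28*s^2 + 8*s + w^2*(-96*s - 96) + w*(-56*s^2 + 60*s + 116) - 28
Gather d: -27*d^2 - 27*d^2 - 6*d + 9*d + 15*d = -54*d^2 + 18*d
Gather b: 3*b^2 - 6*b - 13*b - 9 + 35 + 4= 3*b^2 - 19*b + 30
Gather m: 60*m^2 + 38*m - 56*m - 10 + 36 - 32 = 60*m^2 - 18*m - 6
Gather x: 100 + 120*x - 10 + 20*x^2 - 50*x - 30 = 20*x^2 + 70*x + 60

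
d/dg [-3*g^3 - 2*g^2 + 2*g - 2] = -9*g^2 - 4*g + 2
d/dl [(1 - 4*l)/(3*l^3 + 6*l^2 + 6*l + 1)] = (24*l^3 + 15*l^2 - 12*l - 10)/(9*l^6 + 36*l^5 + 72*l^4 + 78*l^3 + 48*l^2 + 12*l + 1)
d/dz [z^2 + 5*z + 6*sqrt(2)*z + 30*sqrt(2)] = 2*z + 5 + 6*sqrt(2)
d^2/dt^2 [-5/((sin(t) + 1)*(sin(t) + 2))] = 5*(4*sin(t)^3 + 5*sin(t)^2 - 10*sin(t) - 14)/((sin(t) + 1)^2*(sin(t) + 2)^3)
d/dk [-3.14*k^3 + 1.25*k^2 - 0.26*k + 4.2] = -9.42*k^2 + 2.5*k - 0.26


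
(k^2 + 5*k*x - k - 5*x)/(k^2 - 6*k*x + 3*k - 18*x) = (k^2 + 5*k*x - k - 5*x)/(k^2 - 6*k*x + 3*k - 18*x)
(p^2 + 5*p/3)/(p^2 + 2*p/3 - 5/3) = p/(p - 1)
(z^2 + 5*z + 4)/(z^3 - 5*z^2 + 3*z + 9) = (z + 4)/(z^2 - 6*z + 9)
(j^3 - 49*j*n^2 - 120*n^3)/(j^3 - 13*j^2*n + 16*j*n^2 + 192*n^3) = (j + 5*n)/(j - 8*n)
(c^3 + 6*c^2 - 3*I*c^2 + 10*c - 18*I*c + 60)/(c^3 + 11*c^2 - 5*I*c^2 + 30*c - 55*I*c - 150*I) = (c + 2*I)/(c + 5)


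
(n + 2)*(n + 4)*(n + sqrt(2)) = n^3 + sqrt(2)*n^2 + 6*n^2 + 8*n + 6*sqrt(2)*n + 8*sqrt(2)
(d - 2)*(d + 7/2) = d^2 + 3*d/2 - 7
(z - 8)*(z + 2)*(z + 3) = z^3 - 3*z^2 - 34*z - 48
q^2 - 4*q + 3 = (q - 3)*(q - 1)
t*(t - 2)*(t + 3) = t^3 + t^2 - 6*t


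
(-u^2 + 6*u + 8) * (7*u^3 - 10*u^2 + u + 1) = -7*u^5 + 52*u^4 - 5*u^3 - 75*u^2 + 14*u + 8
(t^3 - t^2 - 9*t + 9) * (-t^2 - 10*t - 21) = -t^5 - 9*t^4 - 2*t^3 + 102*t^2 + 99*t - 189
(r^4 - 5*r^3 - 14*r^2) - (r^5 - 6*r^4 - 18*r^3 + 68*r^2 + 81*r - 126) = -r^5 + 7*r^4 + 13*r^3 - 82*r^2 - 81*r + 126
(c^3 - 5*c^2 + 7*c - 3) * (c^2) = c^5 - 5*c^4 + 7*c^3 - 3*c^2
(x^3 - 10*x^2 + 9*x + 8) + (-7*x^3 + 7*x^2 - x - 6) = -6*x^3 - 3*x^2 + 8*x + 2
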